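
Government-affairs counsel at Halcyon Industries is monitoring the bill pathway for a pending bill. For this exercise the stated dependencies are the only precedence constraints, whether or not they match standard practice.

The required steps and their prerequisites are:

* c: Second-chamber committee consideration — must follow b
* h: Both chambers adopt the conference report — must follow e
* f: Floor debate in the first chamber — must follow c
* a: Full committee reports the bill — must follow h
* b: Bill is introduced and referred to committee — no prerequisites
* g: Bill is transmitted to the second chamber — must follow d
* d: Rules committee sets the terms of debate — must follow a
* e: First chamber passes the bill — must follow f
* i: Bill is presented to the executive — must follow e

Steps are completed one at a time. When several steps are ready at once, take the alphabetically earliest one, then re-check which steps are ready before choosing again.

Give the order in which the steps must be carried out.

b, c, f, e, h, a, d, g, i

Only b has no prerequisites, so it is first.
c needed b, now all done → c.
f needed c, now all done → f.
e is the only step now ready → e.
h and i are both available; h has the earlier label → h.
a now also ready, so the ready set is {a, i}; a has the earlier label → a.
Now d and i have their prerequisites met. d has the earlier label, so d next.
g now also ready, so the ready set is {g, i}; g has the earlier label → g.
Next only i has its prerequisites met → i.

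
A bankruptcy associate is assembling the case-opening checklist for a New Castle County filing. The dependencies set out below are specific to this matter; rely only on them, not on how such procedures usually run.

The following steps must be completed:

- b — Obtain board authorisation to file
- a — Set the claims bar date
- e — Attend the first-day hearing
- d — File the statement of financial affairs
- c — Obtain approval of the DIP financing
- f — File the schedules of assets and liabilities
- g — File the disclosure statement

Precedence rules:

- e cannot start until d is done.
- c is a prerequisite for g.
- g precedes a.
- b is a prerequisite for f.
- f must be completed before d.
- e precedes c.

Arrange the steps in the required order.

b, f, d, e, c, g, a

Only b has no prerequisites, so it is first.
Next only f has its prerequisites met → f.
d is the only step now ready → d.
e is the only step now ready → e.
c is the only step now ready → c.
g needed c, now all done → g.
That leaves a as the only ready step → a.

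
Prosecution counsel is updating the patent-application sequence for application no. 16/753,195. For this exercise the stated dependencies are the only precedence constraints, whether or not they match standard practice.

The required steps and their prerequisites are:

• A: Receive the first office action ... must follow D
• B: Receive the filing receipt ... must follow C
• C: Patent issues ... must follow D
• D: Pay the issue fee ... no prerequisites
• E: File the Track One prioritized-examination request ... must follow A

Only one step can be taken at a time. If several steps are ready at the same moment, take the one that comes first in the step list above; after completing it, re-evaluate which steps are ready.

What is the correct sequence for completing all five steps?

D A C B E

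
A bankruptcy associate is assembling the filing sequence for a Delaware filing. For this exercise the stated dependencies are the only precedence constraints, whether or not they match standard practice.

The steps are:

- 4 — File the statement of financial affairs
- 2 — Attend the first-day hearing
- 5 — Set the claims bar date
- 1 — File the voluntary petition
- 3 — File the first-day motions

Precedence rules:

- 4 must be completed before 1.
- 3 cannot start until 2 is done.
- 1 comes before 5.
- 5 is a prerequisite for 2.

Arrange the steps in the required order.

4 → 1 → 5 → 2 → 3

Only 4 has no prerequisites, so it is first.
1 needed 4, now all done → 1.
5 needed 1, now all done → 5.
That leaves 2 as the only ready step → 2.
That leaves 3 as the only ready step → 3.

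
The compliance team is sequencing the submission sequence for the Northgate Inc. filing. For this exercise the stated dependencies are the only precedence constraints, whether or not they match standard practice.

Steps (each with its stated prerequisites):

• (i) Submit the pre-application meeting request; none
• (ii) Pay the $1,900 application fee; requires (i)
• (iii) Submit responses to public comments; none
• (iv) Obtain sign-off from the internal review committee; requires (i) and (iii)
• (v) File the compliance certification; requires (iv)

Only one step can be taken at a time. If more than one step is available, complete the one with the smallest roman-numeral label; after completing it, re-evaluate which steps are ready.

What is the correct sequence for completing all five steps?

(i) and (iii) have no prerequisites; (i) has the earlier label, so (i) is first.
Now (ii) and (iii) have their prerequisites met. (ii) has the earlier label, so (ii) next.
That leaves (iii) as the only ready step → (iii).
(iv) needed (i) and (iii), now all done → (iv).
(v) is the only step now ready → (v).

(i) (ii) (iii) (iv) (v)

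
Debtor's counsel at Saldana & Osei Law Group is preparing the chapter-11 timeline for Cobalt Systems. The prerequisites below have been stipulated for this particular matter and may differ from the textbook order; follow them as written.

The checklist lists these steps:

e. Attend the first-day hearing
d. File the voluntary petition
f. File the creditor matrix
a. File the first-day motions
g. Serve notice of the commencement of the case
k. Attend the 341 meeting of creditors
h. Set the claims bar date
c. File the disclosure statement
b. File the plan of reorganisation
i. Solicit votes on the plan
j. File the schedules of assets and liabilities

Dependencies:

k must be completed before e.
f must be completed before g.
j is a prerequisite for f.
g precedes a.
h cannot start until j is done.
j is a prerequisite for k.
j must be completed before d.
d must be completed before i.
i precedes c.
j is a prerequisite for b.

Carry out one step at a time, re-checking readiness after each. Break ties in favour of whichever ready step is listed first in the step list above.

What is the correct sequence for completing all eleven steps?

j, d, f, g, a, k, e, h, b, i, c

j is the only step with nothing outstanding, so it goes first.
Now d, f, k, h and b have their prerequisites met. d is listed earlier, so d next.
Now f, k, h, b and i have their prerequisites met. f is listed earlier, so f next.
Now g, k, h, b and i have their prerequisites met. g is listed earlier, so g next.
Ready: a, k, h, b and i. a is listed earlier → a.
Ready: k, h, b and i. k is listed earlier → k.
e now also ready, so the ready set is {e, h, b, i}; e is listed earlier → e.
h, b and i are all available; h is listed earlier → h.
Now b and i have their prerequisites met. b is listed earlier, so b next.
i is the only step now ready → i.
c needed i, now all done → c.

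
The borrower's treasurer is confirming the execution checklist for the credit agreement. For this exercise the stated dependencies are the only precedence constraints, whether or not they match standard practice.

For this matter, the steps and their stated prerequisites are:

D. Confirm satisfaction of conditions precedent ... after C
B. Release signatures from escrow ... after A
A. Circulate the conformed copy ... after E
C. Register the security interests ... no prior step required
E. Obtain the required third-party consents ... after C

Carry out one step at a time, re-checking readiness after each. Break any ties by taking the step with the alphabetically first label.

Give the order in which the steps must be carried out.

C → D → E → A → B

C is the only step with nothing outstanding, so it goes first.
Ready: D and E. D has the earlier label → D.
That leaves E as the only ready step → E.
A needed E, now all done → A.
B needed A, now all done → B.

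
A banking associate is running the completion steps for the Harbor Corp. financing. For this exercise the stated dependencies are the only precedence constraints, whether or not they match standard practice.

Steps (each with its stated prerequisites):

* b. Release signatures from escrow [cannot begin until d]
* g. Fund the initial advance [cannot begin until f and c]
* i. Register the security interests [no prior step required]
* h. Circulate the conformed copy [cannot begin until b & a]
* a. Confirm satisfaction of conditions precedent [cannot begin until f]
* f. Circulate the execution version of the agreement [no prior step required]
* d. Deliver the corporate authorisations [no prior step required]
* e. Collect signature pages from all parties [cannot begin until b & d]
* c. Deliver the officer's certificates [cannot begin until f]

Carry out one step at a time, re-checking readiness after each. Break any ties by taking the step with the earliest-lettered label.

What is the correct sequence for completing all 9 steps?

d b e f a c g h i

Nothing is required for d, f and i. d has the earlier label → d first.
b now also ready, so the ready set is {b, f, i}; b has the earlier label → b.
e, f and i are all available; e has the earlier label → e.
Now f and i have their prerequisites met. f has the earlier label, so f next.
a and c now also ready, so the ready set is {a, c, i}; a has the earlier label → a.
c, h and i are all available; c has the earlier label → c.
g, h and i are all available; g has the earlier label → g.
Ready: h and i. h has the earlier label → h.
That leaves i as the only ready step → i.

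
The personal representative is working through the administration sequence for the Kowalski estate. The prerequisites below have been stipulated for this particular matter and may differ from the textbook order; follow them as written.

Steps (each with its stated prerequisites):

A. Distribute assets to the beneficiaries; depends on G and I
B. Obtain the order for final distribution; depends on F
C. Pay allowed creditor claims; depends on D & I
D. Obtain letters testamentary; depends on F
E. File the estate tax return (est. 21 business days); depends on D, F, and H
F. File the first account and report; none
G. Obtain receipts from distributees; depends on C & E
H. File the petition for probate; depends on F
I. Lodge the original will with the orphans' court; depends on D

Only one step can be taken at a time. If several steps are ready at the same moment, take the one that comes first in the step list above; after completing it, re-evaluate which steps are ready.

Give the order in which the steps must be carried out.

F → B → D → H → E → I → C → G → A

F has no prerequisites → F first.
Ready: B, D and H. B is listed earlier → B.
Now D and H have their prerequisites met. D is listed earlier, so D next.
Ready: H and I. H is listed earlier → H.
E now also ready, so the ready set is {E, I}; E is listed earlier → E.
I needed D, now all done → I.
C is the only step now ready → C.
G needed C and E, now all done → G.
Next only A has its prerequisites met → A.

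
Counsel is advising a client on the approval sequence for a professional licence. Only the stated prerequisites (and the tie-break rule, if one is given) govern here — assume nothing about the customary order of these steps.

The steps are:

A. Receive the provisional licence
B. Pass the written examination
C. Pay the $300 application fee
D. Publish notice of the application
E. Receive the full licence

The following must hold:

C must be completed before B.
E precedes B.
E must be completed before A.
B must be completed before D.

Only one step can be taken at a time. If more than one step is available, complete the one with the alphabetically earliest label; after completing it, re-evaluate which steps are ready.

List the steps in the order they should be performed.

C and E have no prerequisites; C has the earlier label, so C is first.
Next only E has its prerequisites met → E.
Now A and B have their prerequisites met. A has the earlier label, so A next.
B needed C and E, now all done → B.
D needed B, now all done → D.

C E A B D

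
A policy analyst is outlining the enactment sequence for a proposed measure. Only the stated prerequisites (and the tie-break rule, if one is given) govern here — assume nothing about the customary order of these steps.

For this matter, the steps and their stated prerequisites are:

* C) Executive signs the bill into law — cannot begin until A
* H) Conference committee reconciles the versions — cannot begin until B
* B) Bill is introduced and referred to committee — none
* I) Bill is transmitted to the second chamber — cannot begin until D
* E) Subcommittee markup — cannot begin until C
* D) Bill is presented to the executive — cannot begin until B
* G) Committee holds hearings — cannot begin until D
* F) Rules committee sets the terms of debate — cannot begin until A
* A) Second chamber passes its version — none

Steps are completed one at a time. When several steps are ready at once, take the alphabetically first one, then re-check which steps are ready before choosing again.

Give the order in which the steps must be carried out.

A and B have no prerequisites; A has the earlier label, so A is first.
C and F now also ready, so the ready set is {B, C, F}; B has the earlier label → B.
D and H now also ready, so the ready set is {C, D, F, H}; C has the earlier label → C.
E now also ready, so the ready set is {D, E, F, H}; D has the earlier label → D.
E, F, G, H and I are all available; E has the earlier label → E.
Now F, G, H and I have their prerequisites met. F has the earlier label, so F next.
Ready: G, H and I. G has the earlier label → G.
Now H and I have their prerequisites met. H has the earlier label, so H next.
I is the only step now ready → I.

A → B → C → D → E → F → G → H → I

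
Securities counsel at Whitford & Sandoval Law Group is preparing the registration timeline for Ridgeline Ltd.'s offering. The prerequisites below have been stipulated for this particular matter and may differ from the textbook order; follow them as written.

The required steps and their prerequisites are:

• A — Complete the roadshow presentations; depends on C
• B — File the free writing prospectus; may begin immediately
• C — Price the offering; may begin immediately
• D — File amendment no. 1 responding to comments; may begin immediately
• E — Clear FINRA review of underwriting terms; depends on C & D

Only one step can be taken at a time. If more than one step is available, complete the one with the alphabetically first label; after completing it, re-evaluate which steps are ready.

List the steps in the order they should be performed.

Nothing is required for B, C and D. B has the earlier label → B first.
Now C and D have their prerequisites met. C has the earlier label, so C next.
A and D are both available; A has the earlier label → A.
That leaves D as the only ready step → D.
E needed C and D, now all done → E.

B, C, A, D, E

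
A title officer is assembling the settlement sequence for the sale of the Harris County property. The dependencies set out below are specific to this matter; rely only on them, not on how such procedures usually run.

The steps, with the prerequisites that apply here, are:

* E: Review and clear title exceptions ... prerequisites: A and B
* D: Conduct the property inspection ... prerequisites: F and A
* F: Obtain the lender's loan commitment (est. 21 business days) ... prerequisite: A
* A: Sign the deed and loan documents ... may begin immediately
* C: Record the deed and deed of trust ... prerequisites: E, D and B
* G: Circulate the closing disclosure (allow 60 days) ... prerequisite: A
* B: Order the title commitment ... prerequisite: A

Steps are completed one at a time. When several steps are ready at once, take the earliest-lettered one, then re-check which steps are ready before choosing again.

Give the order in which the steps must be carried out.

A → B → E → F → D → C → G

Only A has no prerequisites, so it is first.
Now B, F and G have their prerequisites met. B has the earlier label, so B next.
E now also ready, so the ready set is {E, F, G}; E has the earlier label → E.
Ready: F and G. F has the earlier label → F.
Ready: D and G. D has the earlier label → D.
C now also ready, so the ready set is {C, G}; C has the earlier label → C.
That leaves G as the only ready step → G.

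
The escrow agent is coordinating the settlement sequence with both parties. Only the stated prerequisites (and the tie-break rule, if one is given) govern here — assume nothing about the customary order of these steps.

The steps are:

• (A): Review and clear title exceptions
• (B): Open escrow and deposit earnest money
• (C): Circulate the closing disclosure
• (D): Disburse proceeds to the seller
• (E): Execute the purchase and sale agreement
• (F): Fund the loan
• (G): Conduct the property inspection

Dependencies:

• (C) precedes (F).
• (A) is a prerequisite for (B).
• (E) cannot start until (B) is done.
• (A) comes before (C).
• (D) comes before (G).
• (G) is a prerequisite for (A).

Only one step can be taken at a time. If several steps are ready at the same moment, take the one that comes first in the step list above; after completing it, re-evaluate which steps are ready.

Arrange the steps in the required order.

(D), (G), (A), (B), (C), (E), (F)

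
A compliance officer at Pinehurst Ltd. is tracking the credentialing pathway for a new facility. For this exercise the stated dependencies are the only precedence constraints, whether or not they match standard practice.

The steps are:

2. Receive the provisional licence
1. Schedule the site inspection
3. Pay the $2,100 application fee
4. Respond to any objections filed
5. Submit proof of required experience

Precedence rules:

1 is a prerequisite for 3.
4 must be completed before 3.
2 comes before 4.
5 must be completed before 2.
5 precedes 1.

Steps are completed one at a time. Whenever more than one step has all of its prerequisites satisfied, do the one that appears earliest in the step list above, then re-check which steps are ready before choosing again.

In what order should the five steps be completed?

5, 2, 1, 4, 3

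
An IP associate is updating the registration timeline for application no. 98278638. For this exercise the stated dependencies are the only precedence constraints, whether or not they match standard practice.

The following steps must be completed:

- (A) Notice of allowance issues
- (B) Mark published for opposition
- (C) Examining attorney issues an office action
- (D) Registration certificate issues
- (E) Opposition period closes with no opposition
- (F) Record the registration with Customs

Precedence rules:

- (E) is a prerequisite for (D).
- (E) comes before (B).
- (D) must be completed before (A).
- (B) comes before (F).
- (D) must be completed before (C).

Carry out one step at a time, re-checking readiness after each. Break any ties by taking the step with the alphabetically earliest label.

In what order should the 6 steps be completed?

(E) has no prerequisites → (E) first.
(B) and (D) are both available; (B) has the earlier label → (B).
(F) now also ready, so the ready set is {(D), (F)}; (D) has the earlier label → (D).
Now (A), (C) and (F) have their prerequisites met. (A) has the earlier label, so (A) next.
Now (C) and (F) have their prerequisites met. (C) has the earlier label, so (C) next.
(F) needed (B), now all done → (F).

(E) (B) (D) (A) (C) (F)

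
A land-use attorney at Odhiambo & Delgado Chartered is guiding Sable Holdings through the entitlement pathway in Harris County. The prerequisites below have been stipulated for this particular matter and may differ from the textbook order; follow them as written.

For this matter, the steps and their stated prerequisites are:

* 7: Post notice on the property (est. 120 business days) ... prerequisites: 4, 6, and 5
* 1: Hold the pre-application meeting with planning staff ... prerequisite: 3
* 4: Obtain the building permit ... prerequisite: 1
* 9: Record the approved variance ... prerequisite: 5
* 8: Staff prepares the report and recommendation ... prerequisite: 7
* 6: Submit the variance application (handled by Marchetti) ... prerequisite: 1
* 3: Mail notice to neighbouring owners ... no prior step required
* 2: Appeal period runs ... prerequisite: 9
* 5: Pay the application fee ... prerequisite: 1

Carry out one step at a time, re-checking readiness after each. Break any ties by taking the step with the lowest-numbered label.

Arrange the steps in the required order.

3 1 4 5 6 7 8 9 2

3 has no prerequisites → 3 first.
Next only 1 has its prerequisites met → 1.
Now 4, 5 and 6 have their prerequisites met. 4 has the earlier label, so 4 next.
5 and 6 are both available; 5 has the earlier label → 5.
9 now also ready, so the ready set is {6, 9}; 6 has the earlier label → 6.
7 now also ready, so the ready set is {7, 9}; 7 has the earlier label → 7.
8 now also ready, so the ready set is {8, 9}; 8 has the earlier label → 8.
That leaves 9 as the only ready step → 9.
That leaves 2 as the only ready step → 2.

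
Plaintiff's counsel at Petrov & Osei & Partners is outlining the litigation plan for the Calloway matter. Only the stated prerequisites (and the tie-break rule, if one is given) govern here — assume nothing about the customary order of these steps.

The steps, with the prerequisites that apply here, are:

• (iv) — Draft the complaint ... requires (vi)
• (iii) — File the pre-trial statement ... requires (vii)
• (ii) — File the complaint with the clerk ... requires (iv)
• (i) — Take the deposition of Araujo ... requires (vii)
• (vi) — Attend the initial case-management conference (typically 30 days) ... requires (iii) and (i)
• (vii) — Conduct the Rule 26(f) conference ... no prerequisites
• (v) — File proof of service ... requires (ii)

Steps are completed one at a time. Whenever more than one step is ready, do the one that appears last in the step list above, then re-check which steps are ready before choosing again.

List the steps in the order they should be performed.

(vii), (i), (iii), (vi), (iv), (ii), (v)

(vii) is the only step with nothing outstanding, so it goes first.
(i) and (iii) are both available; (i) is listed later → (i).
(iii) needed (vii), now all done → (iii).
(vi) is the only step now ready → (vi).
(iv) needed (vi), now all done → (iv).
(ii) needed (iv), now all done → (ii).
(v) needed (ii), now all done → (v).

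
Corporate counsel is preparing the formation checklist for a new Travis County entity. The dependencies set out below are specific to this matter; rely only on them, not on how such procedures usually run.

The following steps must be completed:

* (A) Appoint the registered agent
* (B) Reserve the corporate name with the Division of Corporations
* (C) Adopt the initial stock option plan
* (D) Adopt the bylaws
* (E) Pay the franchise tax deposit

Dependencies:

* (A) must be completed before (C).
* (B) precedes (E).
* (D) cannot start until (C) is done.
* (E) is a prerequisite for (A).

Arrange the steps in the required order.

(B), (E), (A), (C), (D)

Only (B) has no prerequisites, so it is first.
(E) is the only step now ready → (E).
Next only (A) has its prerequisites met → (A).
(C) is the only step now ready → (C).
(D) needed (C), now all done → (D).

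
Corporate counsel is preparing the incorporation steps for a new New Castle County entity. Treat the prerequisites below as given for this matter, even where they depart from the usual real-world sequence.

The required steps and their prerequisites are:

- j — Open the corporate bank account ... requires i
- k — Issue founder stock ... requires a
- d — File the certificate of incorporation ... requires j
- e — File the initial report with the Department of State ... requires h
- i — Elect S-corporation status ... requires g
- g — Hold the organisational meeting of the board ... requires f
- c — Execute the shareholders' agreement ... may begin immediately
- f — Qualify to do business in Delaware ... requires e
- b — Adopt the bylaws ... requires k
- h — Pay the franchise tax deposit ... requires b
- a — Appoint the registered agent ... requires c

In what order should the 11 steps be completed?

c, a, k, b, h, e, f, g, i, j, d

c is the only step with nothing outstanding, so it goes first.
a needed c, now all done → a.
k needed a, now all done → k.
b needed k, now all done → b.
h needed b, now all done → h.
e needed h, now all done → e.
f needed e, now all done → f.
g needed f, now all done → g.
i needed g, now all done → i.
Next only j has its prerequisites met → j.
d is the only step now ready → d.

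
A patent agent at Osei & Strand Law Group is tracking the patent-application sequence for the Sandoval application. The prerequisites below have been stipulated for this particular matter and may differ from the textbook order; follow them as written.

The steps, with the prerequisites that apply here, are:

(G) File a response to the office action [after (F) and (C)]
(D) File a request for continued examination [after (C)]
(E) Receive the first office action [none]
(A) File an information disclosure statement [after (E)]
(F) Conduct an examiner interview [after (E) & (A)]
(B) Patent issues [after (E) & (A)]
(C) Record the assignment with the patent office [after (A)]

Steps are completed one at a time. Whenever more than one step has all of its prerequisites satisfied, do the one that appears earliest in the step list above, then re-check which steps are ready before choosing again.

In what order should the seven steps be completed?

Only (E) has no prerequisites, so it is first.
Next only (A) has its prerequisites met → (A).
Ready: (F), (B) and (C). (F) is listed earlier → (F).
(B) and (C) are both available; (B) is listed earlier → (B).
That leaves (C) as the only ready step → (C).
Now (G) and (D) have their prerequisites met. (G) is listed earlier, so (G) next.
That leaves (D) as the only ready step → (D).

(E), (A), (F), (B), (C), (G), (D)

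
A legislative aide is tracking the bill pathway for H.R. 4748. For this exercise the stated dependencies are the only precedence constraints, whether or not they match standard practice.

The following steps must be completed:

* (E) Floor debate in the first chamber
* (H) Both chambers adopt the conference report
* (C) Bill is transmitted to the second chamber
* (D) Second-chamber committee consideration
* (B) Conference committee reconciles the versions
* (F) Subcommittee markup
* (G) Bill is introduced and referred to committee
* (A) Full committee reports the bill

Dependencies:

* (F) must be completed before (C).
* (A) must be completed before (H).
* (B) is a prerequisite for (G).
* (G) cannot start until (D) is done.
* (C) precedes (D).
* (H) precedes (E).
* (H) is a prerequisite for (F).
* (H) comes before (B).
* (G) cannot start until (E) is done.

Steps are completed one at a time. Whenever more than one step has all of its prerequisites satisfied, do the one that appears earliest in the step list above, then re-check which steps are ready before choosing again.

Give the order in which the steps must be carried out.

Only (A) has no prerequisites, so it is first.
(H) needed (A), now all done → (H).
(E), (B) and (F) are all available; (E) is listed earlier → (E).
Ready: (B) and (F). (B) is listed earlier → (B).
(F) is the only step now ready → (F).
(C) needed (F), now all done → (C).
Next only (D) has its prerequisites met → (D).
(G) needed (E), (D) and (B), now all done → (G).

(A), (H), (E), (B), (F), (C), (D), (G)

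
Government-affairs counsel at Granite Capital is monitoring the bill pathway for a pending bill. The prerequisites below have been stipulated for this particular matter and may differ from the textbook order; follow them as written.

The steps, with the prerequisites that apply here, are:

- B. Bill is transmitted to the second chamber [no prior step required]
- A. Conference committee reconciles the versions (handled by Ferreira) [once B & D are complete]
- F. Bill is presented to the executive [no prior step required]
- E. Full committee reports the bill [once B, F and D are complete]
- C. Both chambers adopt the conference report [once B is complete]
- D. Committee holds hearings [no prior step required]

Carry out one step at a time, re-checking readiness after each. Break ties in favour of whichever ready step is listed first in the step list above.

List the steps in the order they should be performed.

B, F, C, D, A, E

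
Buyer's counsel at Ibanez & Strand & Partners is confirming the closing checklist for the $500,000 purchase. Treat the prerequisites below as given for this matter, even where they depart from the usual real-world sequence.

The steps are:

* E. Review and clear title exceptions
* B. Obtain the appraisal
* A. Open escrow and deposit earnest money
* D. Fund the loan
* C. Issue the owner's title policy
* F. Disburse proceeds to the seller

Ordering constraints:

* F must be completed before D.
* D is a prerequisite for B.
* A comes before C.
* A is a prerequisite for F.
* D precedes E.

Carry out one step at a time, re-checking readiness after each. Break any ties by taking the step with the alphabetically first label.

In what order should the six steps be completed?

A, C, F, D, B, E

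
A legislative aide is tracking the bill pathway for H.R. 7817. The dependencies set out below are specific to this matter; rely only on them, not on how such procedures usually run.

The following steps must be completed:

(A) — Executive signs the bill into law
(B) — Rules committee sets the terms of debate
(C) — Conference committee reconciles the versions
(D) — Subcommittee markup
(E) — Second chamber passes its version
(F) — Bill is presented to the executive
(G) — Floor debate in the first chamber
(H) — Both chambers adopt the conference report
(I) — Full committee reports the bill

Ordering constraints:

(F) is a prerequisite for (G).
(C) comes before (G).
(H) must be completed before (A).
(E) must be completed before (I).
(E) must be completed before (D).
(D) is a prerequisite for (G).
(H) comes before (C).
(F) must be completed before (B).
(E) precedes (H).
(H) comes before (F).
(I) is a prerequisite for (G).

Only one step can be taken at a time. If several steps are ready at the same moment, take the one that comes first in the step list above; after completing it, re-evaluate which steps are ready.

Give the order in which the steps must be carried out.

(E) has no prerequisites → (E) first.
(D), (H) and (I) are all available; (D) is listed earlier → (D).
(H) and (I) are both available; (H) is listed earlier → (H).
Now (A), (C), (F) and (I) have their prerequisites met. (A) is listed earlier, so (A) next.
Now (C), (F) and (I) have their prerequisites met. (C) is listed earlier, so (C) next.
Ready: (F) and (I). (F) is listed earlier → (F).
(B) and (I) are both available; (B) is listed earlier → (B).
That leaves (I) as the only ready step → (I).
(G) is the only step now ready → (G).

(E) (D) (H) (A) (C) (F) (B) (I) (G)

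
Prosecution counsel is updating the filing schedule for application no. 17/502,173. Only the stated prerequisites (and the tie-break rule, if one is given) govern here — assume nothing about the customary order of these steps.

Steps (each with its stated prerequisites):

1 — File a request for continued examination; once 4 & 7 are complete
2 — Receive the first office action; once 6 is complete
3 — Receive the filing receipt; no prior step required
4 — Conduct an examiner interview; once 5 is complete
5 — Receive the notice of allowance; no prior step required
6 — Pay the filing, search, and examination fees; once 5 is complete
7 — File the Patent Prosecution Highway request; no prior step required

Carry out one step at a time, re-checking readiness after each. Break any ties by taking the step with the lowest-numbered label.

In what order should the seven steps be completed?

3, 5 and 7 have no prerequisites; 3 has the earlier label, so 3 is first.
Now 5 and 7 have their prerequisites met. 5 has the earlier label, so 5 next.
4 and 6 now also ready, so the ready set is {4, 6, 7}; 4 has the earlier label → 4.
6 and 7 are both available; 6 has the earlier label → 6.
Now 2 and 7 have their prerequisites met. 2 has the earlier label, so 2 next.
7 is the only step now ready → 7.
1 is the only step now ready → 1.

3 → 5 → 4 → 6 → 2 → 7 → 1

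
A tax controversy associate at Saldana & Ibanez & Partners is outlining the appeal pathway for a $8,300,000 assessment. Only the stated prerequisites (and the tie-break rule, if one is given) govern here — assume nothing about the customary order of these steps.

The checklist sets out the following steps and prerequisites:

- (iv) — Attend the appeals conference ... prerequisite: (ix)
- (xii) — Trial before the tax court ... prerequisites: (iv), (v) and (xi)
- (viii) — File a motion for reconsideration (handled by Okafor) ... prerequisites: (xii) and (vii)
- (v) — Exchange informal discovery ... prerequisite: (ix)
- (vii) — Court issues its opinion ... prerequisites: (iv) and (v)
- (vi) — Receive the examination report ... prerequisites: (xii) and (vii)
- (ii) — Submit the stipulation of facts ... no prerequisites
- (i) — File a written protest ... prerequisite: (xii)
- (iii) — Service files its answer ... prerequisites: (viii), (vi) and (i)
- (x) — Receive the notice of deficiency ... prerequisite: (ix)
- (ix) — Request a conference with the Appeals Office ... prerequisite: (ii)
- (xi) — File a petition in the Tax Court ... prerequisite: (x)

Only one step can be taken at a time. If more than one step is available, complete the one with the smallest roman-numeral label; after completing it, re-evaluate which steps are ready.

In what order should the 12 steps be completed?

(ii) (ix) (iv) (v) (vii) (x) (xi) (xii) (i) (vi) (viii) (iii)

(ii) has no prerequisites → (ii) first.
(ix) needed (ii), now all done → (ix).
(iv), (v) and (x) are all available; (iv) has the earlier label → (iv).
Ready: (v) and (x). (v) has the earlier label → (v).
(vii) now also ready, so the ready set is {(vii), (x)}; (vii) has the earlier label → (vii).
(x) is the only step now ready → (x).
Next only (xi) has its prerequisites met → (xi).
That leaves (xii) as the only ready step → (xii).
(i), (vi) and (viii) are all available; (i) has the earlier label → (i).
(vi) and (viii) are both available; (vi) has the earlier label → (vi).
That leaves (viii) as the only ready step → (viii).
(iii) needed (i), (vi) and (viii), now all done → (iii).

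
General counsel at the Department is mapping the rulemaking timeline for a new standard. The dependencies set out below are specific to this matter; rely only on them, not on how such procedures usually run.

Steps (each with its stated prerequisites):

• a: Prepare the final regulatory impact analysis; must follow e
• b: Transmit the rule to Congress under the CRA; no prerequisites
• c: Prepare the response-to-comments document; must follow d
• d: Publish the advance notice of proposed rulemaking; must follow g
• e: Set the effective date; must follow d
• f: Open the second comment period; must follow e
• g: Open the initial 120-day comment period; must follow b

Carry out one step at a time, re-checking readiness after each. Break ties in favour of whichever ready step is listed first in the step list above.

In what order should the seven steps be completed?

b, g, d, c, e, a, f

b is the only step with nothing outstanding, so it goes first.
Next only g has its prerequisites met → g.
d needed g, now all done → d.
Now c and e have their prerequisites met. c is listed earlier, so c next.
e needed d, now all done → e.
Ready: a and f. a is listed earlier → a.
f needed e, now all done → f.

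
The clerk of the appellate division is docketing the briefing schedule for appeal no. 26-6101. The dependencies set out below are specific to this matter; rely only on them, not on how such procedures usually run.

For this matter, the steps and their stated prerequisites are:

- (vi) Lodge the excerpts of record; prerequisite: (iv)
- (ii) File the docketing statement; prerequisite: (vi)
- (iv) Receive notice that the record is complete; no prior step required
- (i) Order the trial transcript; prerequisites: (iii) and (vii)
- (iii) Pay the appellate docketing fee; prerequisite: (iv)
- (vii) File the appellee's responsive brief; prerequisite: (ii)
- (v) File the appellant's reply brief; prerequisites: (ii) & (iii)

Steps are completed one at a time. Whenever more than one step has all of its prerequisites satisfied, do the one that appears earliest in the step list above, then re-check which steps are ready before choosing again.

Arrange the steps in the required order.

(iv) has no prerequisites → (iv) first.
Now (vi) and (iii) have their prerequisites met. (vi) is listed earlier, so (vi) next.
(ii) now also ready, so the ready set is {(ii), (iii)}; (ii) is listed earlier → (ii).
(iii) and (vii) are both available; (iii) is listed earlier → (iii).
Now (vii) and (v) have their prerequisites met. (vii) is listed earlier, so (vii) next.
(i) and (v) are both available; (i) is listed earlier → (i).
That leaves (v) as the only ready step → (v).

(iv) → (vi) → (ii) → (iii) → (vii) → (i) → (v)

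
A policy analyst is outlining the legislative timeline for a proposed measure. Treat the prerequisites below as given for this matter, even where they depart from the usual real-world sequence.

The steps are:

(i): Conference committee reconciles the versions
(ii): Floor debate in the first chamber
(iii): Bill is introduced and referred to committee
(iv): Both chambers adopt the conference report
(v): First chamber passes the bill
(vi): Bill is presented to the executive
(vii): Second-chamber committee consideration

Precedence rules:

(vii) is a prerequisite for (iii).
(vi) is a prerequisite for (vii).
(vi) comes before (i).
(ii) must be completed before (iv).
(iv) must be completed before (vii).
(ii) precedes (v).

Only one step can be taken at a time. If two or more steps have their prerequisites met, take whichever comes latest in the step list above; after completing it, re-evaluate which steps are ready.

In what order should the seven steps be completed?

(vi) and (ii) have no prerequisites; (vi) is listed later, so (vi) is first.
(ii) and (i) are both available; (ii) is listed later → (ii).
Now (v), (iv) and (i) have their prerequisites met. (v) is listed later, so (v) next.
Now (iv) and (i) have their prerequisites met. (iv) is listed later, so (iv) next.
(vii) now also ready, so the ready set is {(vii), (i)}; (vii) is listed later → (vii).
(iii) now also ready, so the ready set is {(iii), (i)}; (iii) is listed later → (iii).
(i) needed (vi), now all done → (i).

(vi) → (ii) → (v) → (iv) → (vii) → (iii) → (i)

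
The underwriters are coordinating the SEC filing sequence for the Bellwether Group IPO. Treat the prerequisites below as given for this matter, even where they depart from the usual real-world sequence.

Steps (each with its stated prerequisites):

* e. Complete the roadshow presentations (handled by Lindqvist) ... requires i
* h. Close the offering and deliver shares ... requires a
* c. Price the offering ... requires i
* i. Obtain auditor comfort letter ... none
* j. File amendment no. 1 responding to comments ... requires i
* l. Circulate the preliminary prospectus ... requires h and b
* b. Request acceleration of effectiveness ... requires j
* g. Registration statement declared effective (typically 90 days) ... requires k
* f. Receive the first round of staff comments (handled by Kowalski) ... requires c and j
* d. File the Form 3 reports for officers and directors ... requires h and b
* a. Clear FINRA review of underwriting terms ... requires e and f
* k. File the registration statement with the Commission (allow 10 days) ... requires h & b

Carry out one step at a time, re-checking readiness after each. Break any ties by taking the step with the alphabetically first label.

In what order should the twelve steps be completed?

i c e j b f a h d k g l

i is the only step with nothing outstanding, so it goes first.
c, e and j are all available; c has the earlier label → c.
Ready: e and j. e has the earlier label → e.
j is the only step now ready → j.
Now b and f have their prerequisites met. b has the earlier label, so b next.
f needed c and j, now all done → f.
That leaves a as the only ready step → a.
That leaves h as the only ready step → h.
Now d, k and l have their prerequisites met. d has the earlier label, so d next.
k and l are both available; k has the earlier label → k.
g now also ready, so the ready set is {g, l}; g has the earlier label → g.
Next only l has its prerequisites met → l.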